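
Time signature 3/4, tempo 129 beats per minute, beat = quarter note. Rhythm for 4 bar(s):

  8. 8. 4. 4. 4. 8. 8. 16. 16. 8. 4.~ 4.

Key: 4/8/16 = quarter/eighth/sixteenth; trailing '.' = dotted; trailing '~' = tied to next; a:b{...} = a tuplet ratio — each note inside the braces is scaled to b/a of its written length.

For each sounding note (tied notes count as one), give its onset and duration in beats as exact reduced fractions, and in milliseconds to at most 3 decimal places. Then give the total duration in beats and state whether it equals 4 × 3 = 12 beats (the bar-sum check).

1) 0.0ms=0b +348.837ms=3/4b
2) 348.837ms=3/4b +348.837ms=3/4b
3) 697.674ms=3/2b +697.674ms=3/2b
4) 1395.349ms=3b +697.674ms=3/2b
5) 2093.023ms=9/2b +697.674ms=3/2b
6) 2790.698ms=6b +348.837ms=3/4b
7) 3139.535ms=27/4b +348.837ms=3/4b
8) 3488.372ms=15/2b +174.419ms=3/8b
9) 3662.791ms=63/8b +174.419ms=3/8b
10) 3837.209ms=33/4b +348.837ms=3/4b
11) 4186.047ms=9b +1395.349ms=3b
Σ=12b of 12 (129bpm 3/4) — PASS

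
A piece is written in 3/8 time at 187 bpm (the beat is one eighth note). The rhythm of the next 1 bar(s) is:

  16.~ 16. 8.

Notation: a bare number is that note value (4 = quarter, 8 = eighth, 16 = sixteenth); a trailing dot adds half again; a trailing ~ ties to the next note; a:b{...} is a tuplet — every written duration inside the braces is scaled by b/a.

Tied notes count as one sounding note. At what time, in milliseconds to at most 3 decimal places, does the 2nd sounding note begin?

note 2 onset = 3/2b = 481.283ms

1. 0.0ms @ 0 + 481.283ms (3/2)
2. 481.283ms @ 3/2 + 481.283ms (3/2)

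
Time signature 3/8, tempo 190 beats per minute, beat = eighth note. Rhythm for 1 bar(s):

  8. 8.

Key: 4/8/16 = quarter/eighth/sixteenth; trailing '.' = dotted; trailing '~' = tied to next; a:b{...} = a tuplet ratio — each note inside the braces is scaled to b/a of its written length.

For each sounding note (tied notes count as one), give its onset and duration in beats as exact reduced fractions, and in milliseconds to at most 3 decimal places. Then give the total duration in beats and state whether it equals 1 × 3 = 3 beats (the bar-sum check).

1) 0.0ms=0b +473.684ms=3/2b
2) 473.684ms=3/2b +473.684ms=3/2b
Σ=3b of 3 (190bpm 3/8) — PASS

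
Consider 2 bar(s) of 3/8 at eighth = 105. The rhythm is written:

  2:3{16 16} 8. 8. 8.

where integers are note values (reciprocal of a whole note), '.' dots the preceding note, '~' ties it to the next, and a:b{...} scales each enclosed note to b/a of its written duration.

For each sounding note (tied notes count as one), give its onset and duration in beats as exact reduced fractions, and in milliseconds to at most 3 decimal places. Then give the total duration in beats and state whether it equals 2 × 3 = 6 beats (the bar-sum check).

1) 0.0ms=0b +428.571ms=3/4b
2) 428.571ms=3/4b +428.571ms=3/4b
3) 857.143ms=3/2b +857.143ms=3/2b
4) 1714.286ms=3b +857.143ms=3/2b
5) 2571.429ms=9/2b +857.143ms=3/2b
Σ=6b of 6 (105bpm 3/8) — PASS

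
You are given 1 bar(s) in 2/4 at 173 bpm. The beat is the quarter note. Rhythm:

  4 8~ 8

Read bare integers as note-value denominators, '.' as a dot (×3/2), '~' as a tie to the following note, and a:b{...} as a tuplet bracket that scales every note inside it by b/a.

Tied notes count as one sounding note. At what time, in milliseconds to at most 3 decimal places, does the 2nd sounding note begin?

1. 0.0ms @ 0 + 346.821ms (1)
2. 346.821ms @ 1 + 346.821ms (1)

note 2 onset = 1b = 346.821ms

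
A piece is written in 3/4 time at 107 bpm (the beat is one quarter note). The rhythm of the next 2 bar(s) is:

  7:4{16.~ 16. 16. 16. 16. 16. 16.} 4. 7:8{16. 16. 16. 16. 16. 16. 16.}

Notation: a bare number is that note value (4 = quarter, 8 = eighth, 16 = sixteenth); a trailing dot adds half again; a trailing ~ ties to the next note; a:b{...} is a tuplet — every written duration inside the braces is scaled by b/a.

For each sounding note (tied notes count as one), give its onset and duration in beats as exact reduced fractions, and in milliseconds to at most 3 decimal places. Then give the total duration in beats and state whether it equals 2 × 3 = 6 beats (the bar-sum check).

1) 0.0ms=0b +240.32ms=3/7b
2) 240.32ms=3/7b +120.16ms=3/14b
3) 360.481ms=9/14b +120.16ms=3/14b
4) 480.641ms=6/7b +120.16ms=3/14b
5) 600.801ms=15/14b +120.16ms=3/14b
6) 720.961ms=9/7b +120.16ms=3/14b
7) 841.121ms=3/2b +841.121ms=3/2b
8) 1682.243ms=3b +240.32ms=3/7b
9) 1922.563ms=24/7b +240.32ms=3/7b
10) 2162.884ms=27/7b +240.32ms=3/7b
11) 2403.204ms=30/7b +240.32ms=3/7b
12) 2643.525ms=33/7b +240.32ms=3/7b
13) 2883.845ms=36/7b +240.32ms=3/7b
14) 3124.166ms=39/7b +240.32ms=3/7b
Σ=6b of 6 (107bpm 3/4) — PASS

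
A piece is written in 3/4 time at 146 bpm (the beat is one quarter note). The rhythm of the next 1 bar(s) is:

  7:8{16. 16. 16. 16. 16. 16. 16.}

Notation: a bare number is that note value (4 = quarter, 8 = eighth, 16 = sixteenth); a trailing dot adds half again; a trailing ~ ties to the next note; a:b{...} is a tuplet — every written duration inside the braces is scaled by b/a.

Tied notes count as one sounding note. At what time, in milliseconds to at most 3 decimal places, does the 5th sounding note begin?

note 5 onset = 12/7b = 704.501ms

1. 0.0ms @ 0 + 176.125ms (3/7)
2. 176.125ms @ 3/7 + 176.125ms (3/7)
3. 352.25ms @ 6/7 + 176.125ms (3/7)
4. 528.376ms @ 9/7 + 176.125ms (3/7)
5. 704.501ms @ 12/7 + 176.125ms (3/7)
6. 880.626ms @ 15/7 + 176.125ms (3/7)
7. 1056.751ms @ 18/7 + 176.125ms (3/7)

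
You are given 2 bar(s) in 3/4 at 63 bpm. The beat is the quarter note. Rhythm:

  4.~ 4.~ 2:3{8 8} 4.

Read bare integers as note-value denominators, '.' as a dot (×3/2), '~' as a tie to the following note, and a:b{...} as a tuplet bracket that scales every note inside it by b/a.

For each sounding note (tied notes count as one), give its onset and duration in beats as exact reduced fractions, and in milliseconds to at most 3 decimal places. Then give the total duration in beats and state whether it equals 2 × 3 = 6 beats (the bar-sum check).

1) 0.0ms=0b +3571.429ms=15/4b
2) 3571.429ms=15/4b +714.286ms=3/4b
3) 4285.714ms=9/2b +1428.571ms=3/2b
Σ=6b of 6 (63bpm 3/4) — PASS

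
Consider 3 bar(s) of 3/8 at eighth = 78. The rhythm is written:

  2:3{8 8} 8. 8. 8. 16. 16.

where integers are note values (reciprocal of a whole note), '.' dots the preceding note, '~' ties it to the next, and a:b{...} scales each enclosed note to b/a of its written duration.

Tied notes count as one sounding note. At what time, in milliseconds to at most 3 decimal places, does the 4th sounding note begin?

note 4 onset = 9/2b = 3461.538ms

1. 0.0ms @ 0 + 1153.846ms (3/2)
2. 1153.846ms @ 3/2 + 1153.846ms (3/2)
3. 2307.692ms @ 3 + 1153.846ms (3/2)
4. 3461.538ms @ 9/2 + 1153.846ms (3/2)
5. 4615.385ms @ 6 + 1153.846ms (3/2)
6. 5769.231ms @ 15/2 + 576.923ms (3/4)
7. 6346.154ms @ 33/4 + 576.923ms (3/4)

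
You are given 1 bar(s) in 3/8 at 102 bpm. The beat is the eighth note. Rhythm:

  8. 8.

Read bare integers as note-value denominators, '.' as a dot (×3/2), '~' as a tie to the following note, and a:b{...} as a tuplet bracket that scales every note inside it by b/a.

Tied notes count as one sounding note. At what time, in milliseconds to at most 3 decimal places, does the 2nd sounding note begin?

note 2 onset = 3/2b = 882.353ms

1. 0.0ms @ 0 + 882.353ms (3/2)
2. 882.353ms @ 3/2 + 882.353ms (3/2)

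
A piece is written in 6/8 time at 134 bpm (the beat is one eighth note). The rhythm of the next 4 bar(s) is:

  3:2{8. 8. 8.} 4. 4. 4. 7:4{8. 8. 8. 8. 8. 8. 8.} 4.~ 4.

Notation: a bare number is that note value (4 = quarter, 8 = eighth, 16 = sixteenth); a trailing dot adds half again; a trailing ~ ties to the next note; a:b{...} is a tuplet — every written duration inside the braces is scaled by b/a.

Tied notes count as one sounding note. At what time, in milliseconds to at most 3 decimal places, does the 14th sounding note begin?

note 14 onset = 18b = 8059.701ms

1. 0.0ms @ 0 + 447.761ms (1)
2. 447.761ms @ 1 + 447.761ms (1)
3. 895.522ms @ 2 + 447.761ms (1)
4. 1343.284ms @ 3 + 1343.284ms (3)
5. 2686.567ms @ 6 + 1343.284ms (3)
6. 4029.851ms @ 9 + 1343.284ms (3)
7. 5373.134ms @ 12 + 383.795ms (6/7)
8. 5756.93ms @ 90/7 + 383.795ms (6/7)
9. 6140.725ms @ 96/7 + 383.795ms (6/7)
10. 6524.52ms @ 102/7 + 383.795ms (6/7)
11. 6908.316ms @ 108/7 + 383.795ms (6/7)
12. 7292.111ms @ 114/7 + 383.795ms (6/7)
13. 7675.906ms @ 120/7 + 383.795ms (6/7)
14. 8059.701ms @ 18 + 2686.567ms (6)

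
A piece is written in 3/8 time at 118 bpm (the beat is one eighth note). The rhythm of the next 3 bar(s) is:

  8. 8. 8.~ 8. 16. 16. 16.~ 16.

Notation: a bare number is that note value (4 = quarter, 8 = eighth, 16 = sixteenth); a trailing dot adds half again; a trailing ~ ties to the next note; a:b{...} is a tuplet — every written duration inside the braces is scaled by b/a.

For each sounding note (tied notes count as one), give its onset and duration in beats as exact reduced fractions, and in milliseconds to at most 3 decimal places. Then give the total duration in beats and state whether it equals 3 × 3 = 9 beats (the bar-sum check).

1) 0.0ms=0b +762.712ms=3/2b
2) 762.712ms=3/2b +762.712ms=3/2b
3) 1525.424ms=3b +1525.424ms=3b
4) 3050.847ms=6b +381.356ms=3/4b
5) 3432.203ms=27/4b +381.356ms=3/4b
6) 3813.559ms=15/2b +762.712ms=3/2b
Σ=9b of 9 (118bpm 3/8) — PASS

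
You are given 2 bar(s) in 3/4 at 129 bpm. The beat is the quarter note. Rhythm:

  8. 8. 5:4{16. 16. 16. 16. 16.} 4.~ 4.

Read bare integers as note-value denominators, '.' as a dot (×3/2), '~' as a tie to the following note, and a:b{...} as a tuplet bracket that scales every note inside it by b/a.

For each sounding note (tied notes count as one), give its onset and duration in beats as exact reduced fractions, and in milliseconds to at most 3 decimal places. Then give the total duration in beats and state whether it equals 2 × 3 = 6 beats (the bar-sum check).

1) 0.0ms=0b +348.837ms=3/4b
2) 348.837ms=3/4b +348.837ms=3/4b
3) 697.674ms=3/2b +139.535ms=3/10b
4) 837.209ms=9/5b +139.535ms=3/10b
5) 976.744ms=21/10b +139.535ms=3/10b
6) 1116.279ms=12/5b +139.535ms=3/10b
7) 1255.814ms=27/10b +139.535ms=3/10b
8) 1395.349ms=3b +1395.349ms=3b
Σ=6b of 6 (129bpm 3/4) — PASS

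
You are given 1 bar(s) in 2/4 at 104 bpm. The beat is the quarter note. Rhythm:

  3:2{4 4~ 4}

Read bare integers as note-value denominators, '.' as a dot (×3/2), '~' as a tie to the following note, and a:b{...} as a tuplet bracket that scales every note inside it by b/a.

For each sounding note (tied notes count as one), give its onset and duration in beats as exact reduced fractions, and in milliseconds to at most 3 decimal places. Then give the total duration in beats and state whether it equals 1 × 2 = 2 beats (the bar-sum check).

1) 0.0ms=0b +384.615ms=2/3b
2) 384.615ms=2/3b +769.231ms=4/3b
Σ=2b of 2 (104bpm 2/4) — PASS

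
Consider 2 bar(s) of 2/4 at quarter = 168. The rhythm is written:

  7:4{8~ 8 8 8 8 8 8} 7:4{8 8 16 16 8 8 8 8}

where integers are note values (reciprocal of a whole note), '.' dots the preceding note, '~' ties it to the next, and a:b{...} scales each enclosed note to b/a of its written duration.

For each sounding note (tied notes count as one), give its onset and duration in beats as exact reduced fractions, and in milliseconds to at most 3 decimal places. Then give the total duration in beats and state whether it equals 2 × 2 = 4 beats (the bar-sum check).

1) 0.0ms=0b +204.082ms=4/7b
2) 204.082ms=4/7b +102.041ms=2/7b
3) 306.122ms=6/7b +102.041ms=2/7b
4) 408.163ms=8/7b +102.041ms=2/7b
5) 510.204ms=10/7b +102.041ms=2/7b
6) 612.245ms=12/7b +102.041ms=2/7b
7) 714.286ms=2b +102.041ms=2/7b
8) 816.327ms=16/7b +102.041ms=2/7b
9) 918.367ms=18/7b +51.02ms=1/7b
10) 969.388ms=19/7b +51.02ms=1/7b
11) 1020.408ms=20/7b +102.041ms=2/7b
12) 1122.449ms=22/7b +102.041ms=2/7b
13) 1224.49ms=24/7b +102.041ms=2/7b
14) 1326.531ms=26/7b +102.041ms=2/7b
Σ=4b of 4 (168bpm 2/4) — PASS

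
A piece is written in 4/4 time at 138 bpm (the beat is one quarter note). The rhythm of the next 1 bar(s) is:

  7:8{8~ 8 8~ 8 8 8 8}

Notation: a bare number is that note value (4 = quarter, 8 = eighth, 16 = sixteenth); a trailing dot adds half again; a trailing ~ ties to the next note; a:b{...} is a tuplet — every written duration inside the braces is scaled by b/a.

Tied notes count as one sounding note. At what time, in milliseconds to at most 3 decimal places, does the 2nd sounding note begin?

1. 0.0ms @ 0 + 496.894ms (8/7)
2. 496.894ms @ 8/7 + 496.894ms (8/7)
3. 993.789ms @ 16/7 + 248.447ms (4/7)
4. 1242.236ms @ 20/7 + 248.447ms (4/7)
5. 1490.683ms @ 24/7 + 248.447ms (4/7)

note 2 onset = 8/7b = 496.894ms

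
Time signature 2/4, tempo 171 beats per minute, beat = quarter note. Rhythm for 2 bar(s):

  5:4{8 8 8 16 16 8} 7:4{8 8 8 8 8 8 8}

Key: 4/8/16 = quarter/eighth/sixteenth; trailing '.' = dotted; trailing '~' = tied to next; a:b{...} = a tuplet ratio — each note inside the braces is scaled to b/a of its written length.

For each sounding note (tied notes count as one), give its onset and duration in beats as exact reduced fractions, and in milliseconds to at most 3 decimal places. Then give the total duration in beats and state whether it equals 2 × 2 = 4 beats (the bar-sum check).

1) 0.0ms=0b +140.351ms=2/5b
2) 140.351ms=2/5b +140.351ms=2/5b
3) 280.702ms=4/5b +140.351ms=2/5b
4) 421.053ms=6/5b +70.175ms=1/5b
5) 491.228ms=7/5b +70.175ms=1/5b
6) 561.404ms=8/5b +140.351ms=2/5b
7) 701.754ms=2b +100.251ms=2/7b
8) 802.005ms=16/7b +100.251ms=2/7b
9) 902.256ms=18/7b +100.251ms=2/7b
10) 1002.506ms=20/7b +100.251ms=2/7b
11) 1102.757ms=22/7b +100.251ms=2/7b
12) 1203.008ms=24/7b +100.251ms=2/7b
13) 1303.258ms=26/7b +100.251ms=2/7b
Σ=4b of 4 (171bpm 2/4) — PASS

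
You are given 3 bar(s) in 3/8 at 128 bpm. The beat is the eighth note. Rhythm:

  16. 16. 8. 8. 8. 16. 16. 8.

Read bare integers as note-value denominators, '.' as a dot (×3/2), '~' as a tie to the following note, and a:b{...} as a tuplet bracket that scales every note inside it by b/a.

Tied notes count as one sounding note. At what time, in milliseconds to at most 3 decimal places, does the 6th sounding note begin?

1. 0.0ms @ 0 + 351.562ms (3/4)
2. 351.562ms @ 3/4 + 351.562ms (3/4)
3. 703.125ms @ 3/2 + 703.125ms (3/2)
4. 1406.25ms @ 3 + 703.125ms (3/2)
5. 2109.375ms @ 9/2 + 703.125ms (3/2)
6. 2812.5ms @ 6 + 351.562ms (3/4)
7. 3164.062ms @ 27/4 + 351.562ms (3/4)
8. 3515.625ms @ 15/2 + 703.125ms (3/2)

note 6 onset = 6b = 2812.5ms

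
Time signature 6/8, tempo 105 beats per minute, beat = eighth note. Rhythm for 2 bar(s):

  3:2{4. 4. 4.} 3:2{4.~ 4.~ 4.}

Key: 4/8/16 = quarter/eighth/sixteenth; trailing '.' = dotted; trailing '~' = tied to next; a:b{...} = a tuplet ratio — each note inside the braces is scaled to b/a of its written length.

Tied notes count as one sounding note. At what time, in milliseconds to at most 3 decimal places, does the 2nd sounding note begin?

1. 0.0ms @ 0 + 1142.857ms (2)
2. 1142.857ms @ 2 + 1142.857ms (2)
3. 2285.714ms @ 4 + 1142.857ms (2)
4. 3428.571ms @ 6 + 3428.571ms (6)

note 2 onset = 2b = 1142.857ms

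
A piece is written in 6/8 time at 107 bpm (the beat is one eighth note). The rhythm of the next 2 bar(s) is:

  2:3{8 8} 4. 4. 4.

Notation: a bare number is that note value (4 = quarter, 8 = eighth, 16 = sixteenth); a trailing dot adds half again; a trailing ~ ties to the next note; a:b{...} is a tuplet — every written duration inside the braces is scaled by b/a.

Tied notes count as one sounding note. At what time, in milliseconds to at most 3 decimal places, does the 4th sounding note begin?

1. 0.0ms @ 0 + 841.121ms (3/2)
2. 841.121ms @ 3/2 + 841.121ms (3/2)
3. 1682.243ms @ 3 + 1682.243ms (3)
4. 3364.486ms @ 6 + 1682.243ms (3)
5. 5046.729ms @ 9 + 1682.243ms (3)

note 4 onset = 6b = 3364.486ms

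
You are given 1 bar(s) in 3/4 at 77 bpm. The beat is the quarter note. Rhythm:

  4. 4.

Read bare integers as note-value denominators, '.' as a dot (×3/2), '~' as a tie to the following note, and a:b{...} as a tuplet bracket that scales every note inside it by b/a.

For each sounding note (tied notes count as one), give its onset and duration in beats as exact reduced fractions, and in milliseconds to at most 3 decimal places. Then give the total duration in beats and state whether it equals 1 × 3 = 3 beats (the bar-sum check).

1) 0.0ms=0b +1168.831ms=3/2b
2) 1168.831ms=3/2b +1168.831ms=3/2b
Σ=3b of 3 (77bpm 3/4) — PASS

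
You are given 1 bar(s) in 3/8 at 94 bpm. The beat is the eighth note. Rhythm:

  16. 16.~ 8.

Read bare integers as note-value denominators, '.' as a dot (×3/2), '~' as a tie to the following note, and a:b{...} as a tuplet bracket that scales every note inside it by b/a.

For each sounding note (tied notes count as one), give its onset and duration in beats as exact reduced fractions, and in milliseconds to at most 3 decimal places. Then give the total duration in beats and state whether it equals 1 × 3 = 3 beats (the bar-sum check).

1) 0.0ms=0b +478.723ms=3/4b
2) 478.723ms=3/4b +1436.17ms=9/4b
Σ=3b of 3 (94bpm 3/8) — PASS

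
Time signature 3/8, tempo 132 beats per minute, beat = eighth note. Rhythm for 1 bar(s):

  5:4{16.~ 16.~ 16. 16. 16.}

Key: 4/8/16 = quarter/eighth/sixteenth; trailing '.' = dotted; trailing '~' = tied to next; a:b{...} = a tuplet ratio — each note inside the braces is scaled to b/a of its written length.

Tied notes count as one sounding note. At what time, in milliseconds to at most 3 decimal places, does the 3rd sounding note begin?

1. 0.0ms @ 0 + 818.182ms (9/5)
2. 818.182ms @ 9/5 + 272.727ms (3/5)
3. 1090.909ms @ 12/5 + 272.727ms (3/5)

note 3 onset = 12/5b = 1090.909ms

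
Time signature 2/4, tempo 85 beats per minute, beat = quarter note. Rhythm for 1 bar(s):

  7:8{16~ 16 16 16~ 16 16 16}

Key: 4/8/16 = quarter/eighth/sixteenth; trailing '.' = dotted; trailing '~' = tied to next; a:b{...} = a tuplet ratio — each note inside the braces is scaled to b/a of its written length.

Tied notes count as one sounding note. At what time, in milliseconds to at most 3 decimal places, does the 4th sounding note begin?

1. 0.0ms @ 0 + 403.361ms (4/7)
2. 403.361ms @ 4/7 + 201.681ms (2/7)
3. 605.042ms @ 6/7 + 403.361ms (4/7)
4. 1008.403ms @ 10/7 + 201.681ms (2/7)
5. 1210.084ms @ 12/7 + 201.681ms (2/7)

note 4 onset = 10/7b = 1008.403ms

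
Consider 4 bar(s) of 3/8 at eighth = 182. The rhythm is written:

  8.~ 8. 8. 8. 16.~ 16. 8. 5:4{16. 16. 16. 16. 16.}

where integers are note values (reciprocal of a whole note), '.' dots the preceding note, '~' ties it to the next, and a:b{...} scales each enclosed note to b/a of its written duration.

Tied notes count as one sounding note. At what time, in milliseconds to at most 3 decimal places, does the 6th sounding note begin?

1. 0.0ms @ 0 + 989.011ms (3)
2. 989.011ms @ 3 + 494.505ms (3/2)
3. 1483.516ms @ 9/2 + 494.505ms (3/2)
4. 1978.022ms @ 6 + 494.505ms (3/2)
5. 2472.527ms @ 15/2 + 494.505ms (3/2)
6. 2967.033ms @ 9 + 197.802ms (3/5)
7. 3164.835ms @ 48/5 + 197.802ms (3/5)
8. 3362.637ms @ 51/5 + 197.802ms (3/5)
9. 3560.44ms @ 54/5 + 197.802ms (3/5)
10. 3758.242ms @ 57/5 + 197.802ms (3/5)

note 6 onset = 9b = 2967.033ms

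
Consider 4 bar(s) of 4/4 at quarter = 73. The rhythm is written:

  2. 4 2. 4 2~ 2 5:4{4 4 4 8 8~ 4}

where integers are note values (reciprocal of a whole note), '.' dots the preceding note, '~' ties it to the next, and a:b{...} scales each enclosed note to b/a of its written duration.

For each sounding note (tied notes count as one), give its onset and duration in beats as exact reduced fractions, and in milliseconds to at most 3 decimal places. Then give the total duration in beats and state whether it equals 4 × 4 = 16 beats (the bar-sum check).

1) 0.0ms=0b +2465.753ms=3b
2) 2465.753ms=3b +821.918ms=1b
3) 3287.671ms=4b +2465.753ms=3b
4) 5753.425ms=7b +821.918ms=1b
5) 6575.342ms=8b +3287.671ms=4b
6) 9863.014ms=12b +657.534ms=4/5b
7) 10520.548ms=64/5b +657.534ms=4/5b
8) 11178.082ms=68/5b +657.534ms=4/5b
9) 11835.616ms=72/5b +328.767ms=2/5b
10) 12164.384ms=74/5b +986.301ms=6/5b
Σ=16b of 16 (73bpm 4/4) — PASS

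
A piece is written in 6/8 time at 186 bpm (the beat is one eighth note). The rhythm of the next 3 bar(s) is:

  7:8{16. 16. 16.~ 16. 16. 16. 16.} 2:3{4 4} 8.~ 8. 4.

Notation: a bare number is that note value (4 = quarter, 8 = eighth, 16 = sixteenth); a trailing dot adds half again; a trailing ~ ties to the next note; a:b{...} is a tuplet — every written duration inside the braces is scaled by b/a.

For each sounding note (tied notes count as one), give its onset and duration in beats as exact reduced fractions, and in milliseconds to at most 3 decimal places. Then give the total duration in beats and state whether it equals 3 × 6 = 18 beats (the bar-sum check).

1) 0.0ms=0b +276.498ms=6/7b
2) 276.498ms=6/7b +276.498ms=6/7b
3) 552.995ms=12/7b +552.995ms=12/7b
4) 1105.991ms=24/7b +276.498ms=6/7b
5) 1382.488ms=30/7b +276.498ms=6/7b
6) 1658.986ms=36/7b +276.498ms=6/7b
7) 1935.484ms=6b +967.742ms=3b
8) 2903.226ms=9b +967.742ms=3b
9) 3870.968ms=12b +967.742ms=3b
10) 4838.71ms=15b +967.742ms=3b
Σ=18b of 18 (186bpm 6/8) — PASS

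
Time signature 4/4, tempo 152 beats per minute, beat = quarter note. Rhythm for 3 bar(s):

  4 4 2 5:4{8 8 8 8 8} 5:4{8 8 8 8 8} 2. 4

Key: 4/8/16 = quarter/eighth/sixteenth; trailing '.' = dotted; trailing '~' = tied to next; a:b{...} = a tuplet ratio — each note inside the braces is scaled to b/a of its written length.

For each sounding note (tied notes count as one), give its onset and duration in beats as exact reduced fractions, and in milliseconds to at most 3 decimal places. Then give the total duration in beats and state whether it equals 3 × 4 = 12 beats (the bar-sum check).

1) 0.0ms=0b +394.737ms=1b
2) 394.737ms=1b +394.737ms=1b
3) 789.474ms=2b +789.474ms=2b
4) 1578.947ms=4b +157.895ms=2/5b
5) 1736.842ms=22/5b +157.895ms=2/5b
6) 1894.737ms=24/5b +157.895ms=2/5b
7) 2052.632ms=26/5b +157.895ms=2/5b
8) 2210.526ms=28/5b +157.895ms=2/5b
9) 2368.421ms=6b +157.895ms=2/5b
10) 2526.316ms=32/5b +157.895ms=2/5b
11) 2684.211ms=34/5b +157.895ms=2/5b
12) 2842.105ms=36/5b +157.895ms=2/5b
13) 3000.0ms=38/5b +157.895ms=2/5b
14) 3157.895ms=8b +1184.211ms=3b
15) 4342.105ms=11b +394.737ms=1b
Σ=12b of 12 (152bpm 4/4) — PASS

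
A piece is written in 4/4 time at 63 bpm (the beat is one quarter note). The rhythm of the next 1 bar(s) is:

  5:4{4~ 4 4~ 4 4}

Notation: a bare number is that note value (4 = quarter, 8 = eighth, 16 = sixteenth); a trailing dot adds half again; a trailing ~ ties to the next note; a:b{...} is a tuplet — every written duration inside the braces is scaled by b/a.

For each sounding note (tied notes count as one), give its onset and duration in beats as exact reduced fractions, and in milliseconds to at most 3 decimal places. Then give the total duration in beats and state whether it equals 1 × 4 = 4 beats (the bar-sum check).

1) 0.0ms=0b +1523.81ms=8/5b
2) 1523.81ms=8/5b +1523.81ms=8/5b
3) 3047.619ms=16/5b +761.905ms=4/5b
Σ=4b of 4 (63bpm 4/4) — PASS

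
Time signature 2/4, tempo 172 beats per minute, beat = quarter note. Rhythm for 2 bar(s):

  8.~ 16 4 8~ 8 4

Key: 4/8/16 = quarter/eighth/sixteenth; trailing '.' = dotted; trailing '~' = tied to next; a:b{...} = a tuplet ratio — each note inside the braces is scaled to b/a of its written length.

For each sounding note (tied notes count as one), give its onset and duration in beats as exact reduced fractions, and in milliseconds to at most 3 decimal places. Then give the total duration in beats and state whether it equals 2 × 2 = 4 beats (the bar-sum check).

1) 0.0ms=0b +348.837ms=1b
2) 348.837ms=1b +348.837ms=1b
3) 697.674ms=2b +348.837ms=1b
4) 1046.512ms=3b +348.837ms=1b
Σ=4b of 4 (172bpm 2/4) — PASS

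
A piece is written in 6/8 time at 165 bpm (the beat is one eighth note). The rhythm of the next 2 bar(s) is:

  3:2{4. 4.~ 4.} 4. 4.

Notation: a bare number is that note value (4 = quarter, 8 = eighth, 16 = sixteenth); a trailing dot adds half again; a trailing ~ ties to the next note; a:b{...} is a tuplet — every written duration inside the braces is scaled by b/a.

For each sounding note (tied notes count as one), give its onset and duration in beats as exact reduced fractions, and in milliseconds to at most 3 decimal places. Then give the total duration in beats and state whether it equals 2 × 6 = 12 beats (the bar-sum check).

1) 0.0ms=0b +727.273ms=2b
2) 727.273ms=2b +1454.545ms=4b
3) 2181.818ms=6b +1090.909ms=3b
4) 3272.727ms=9b +1090.909ms=3b
Σ=12b of 12 (165bpm 6/8) — PASS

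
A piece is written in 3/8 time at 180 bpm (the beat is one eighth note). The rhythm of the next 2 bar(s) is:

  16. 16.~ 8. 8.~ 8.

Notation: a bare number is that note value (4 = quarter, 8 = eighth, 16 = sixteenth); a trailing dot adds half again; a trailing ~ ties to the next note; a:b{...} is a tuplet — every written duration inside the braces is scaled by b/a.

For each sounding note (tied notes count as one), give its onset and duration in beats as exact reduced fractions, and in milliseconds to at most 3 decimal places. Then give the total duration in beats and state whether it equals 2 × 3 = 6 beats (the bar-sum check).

1) 0.0ms=0b +250.0ms=3/4b
2) 250.0ms=3/4b +750.0ms=9/4b
3) 1000.0ms=3b +1000.0ms=3b
Σ=6b of 6 (180bpm 3/8) — PASS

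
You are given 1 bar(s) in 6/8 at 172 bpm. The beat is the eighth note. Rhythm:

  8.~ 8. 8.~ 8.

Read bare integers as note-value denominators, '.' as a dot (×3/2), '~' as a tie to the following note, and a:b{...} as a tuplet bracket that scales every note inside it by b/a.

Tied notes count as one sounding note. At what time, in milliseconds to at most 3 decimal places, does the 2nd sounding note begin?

note 2 onset = 3b = 1046.512ms

1. 0.0ms @ 0 + 1046.512ms (3)
2. 1046.512ms @ 3 + 1046.512ms (3)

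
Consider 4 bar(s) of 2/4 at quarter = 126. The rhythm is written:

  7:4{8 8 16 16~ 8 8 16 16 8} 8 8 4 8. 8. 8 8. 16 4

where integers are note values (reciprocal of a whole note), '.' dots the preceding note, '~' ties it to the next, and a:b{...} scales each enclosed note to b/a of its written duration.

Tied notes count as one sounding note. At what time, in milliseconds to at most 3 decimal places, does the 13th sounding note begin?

note 13 onset = 19/4b = 2261.905ms

1. 0.0ms @ 0 + 136.054ms (2/7)
2. 136.054ms @ 2/7 + 136.054ms (2/7)
3. 272.109ms @ 4/7 + 68.027ms (1/7)
4. 340.136ms @ 5/7 + 204.082ms (3/7)
5. 544.218ms @ 8/7 + 136.054ms (2/7)
6. 680.272ms @ 10/7 + 68.027ms (1/7)
7. 748.299ms @ 11/7 + 68.027ms (1/7)
8. 816.327ms @ 12/7 + 136.054ms (2/7)
9. 952.381ms @ 2 + 238.095ms (1/2)
10. 1190.476ms @ 5/2 + 238.095ms (1/2)
11. 1428.571ms @ 3 + 476.19ms (1)
12. 1904.762ms @ 4 + 357.143ms (3/4)
13. 2261.905ms @ 19/4 + 357.143ms (3/4)
14. 2619.048ms @ 11/2 + 238.095ms (1/2)
15. 2857.143ms @ 6 + 357.143ms (3/4)
16. 3214.286ms @ 27/4 + 119.048ms (1/4)
17. 3333.333ms @ 7 + 476.19ms (1)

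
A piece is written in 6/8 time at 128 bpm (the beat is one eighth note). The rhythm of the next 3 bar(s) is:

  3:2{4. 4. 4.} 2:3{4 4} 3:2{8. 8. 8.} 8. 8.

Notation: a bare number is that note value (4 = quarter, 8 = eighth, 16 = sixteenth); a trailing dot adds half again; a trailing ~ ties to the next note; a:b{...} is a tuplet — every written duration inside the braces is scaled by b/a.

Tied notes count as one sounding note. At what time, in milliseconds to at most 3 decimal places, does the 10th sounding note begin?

1. 0.0ms @ 0 + 937.5ms (2)
2. 937.5ms @ 2 + 937.5ms (2)
3. 1875.0ms @ 4 + 937.5ms (2)
4. 2812.5ms @ 6 + 1406.25ms (3)
5. 4218.75ms @ 9 + 1406.25ms (3)
6. 5625.0ms @ 12 + 468.75ms (1)
7. 6093.75ms @ 13 + 468.75ms (1)
8. 6562.5ms @ 14 + 468.75ms (1)
9. 7031.25ms @ 15 + 703.125ms (3/2)
10. 7734.375ms @ 33/2 + 703.125ms (3/2)

note 10 onset = 33/2b = 7734.375ms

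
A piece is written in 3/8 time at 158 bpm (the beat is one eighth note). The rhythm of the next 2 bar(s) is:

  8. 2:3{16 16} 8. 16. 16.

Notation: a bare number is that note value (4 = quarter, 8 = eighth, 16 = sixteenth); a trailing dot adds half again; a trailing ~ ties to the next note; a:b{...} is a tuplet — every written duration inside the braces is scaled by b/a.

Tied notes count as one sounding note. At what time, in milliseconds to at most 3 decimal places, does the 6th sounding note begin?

note 6 onset = 21/4b = 1993.671ms

1. 0.0ms @ 0 + 569.62ms (3/2)
2. 569.62ms @ 3/2 + 284.81ms (3/4)
3. 854.43ms @ 9/4 + 284.81ms (3/4)
4. 1139.241ms @ 3 + 569.62ms (3/2)
5. 1708.861ms @ 9/2 + 284.81ms (3/4)
6. 1993.671ms @ 21/4 + 284.81ms (3/4)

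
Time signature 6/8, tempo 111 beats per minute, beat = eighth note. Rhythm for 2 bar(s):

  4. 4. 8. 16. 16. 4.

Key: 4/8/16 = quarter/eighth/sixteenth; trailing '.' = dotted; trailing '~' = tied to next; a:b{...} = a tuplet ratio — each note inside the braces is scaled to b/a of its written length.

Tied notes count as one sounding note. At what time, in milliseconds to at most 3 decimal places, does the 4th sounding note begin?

note 4 onset = 15/2b = 4054.054ms

1. 0.0ms @ 0 + 1621.622ms (3)
2. 1621.622ms @ 3 + 1621.622ms (3)
3. 3243.243ms @ 6 + 810.811ms (3/2)
4. 4054.054ms @ 15/2 + 405.405ms (3/4)
5. 4459.459ms @ 33/4 + 405.405ms (3/4)
6. 4864.865ms @ 9 + 1621.622ms (3)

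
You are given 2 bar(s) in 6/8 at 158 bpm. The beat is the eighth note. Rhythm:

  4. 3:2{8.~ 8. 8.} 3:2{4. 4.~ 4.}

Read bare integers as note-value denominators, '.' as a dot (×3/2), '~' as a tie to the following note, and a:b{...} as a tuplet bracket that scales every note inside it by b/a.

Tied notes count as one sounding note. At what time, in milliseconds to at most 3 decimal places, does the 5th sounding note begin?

1. 0.0ms @ 0 + 1139.241ms (3)
2. 1139.241ms @ 3 + 759.494ms (2)
3. 1898.734ms @ 5 + 379.747ms (1)
4. 2278.481ms @ 6 + 759.494ms (2)
5. 3037.975ms @ 8 + 1518.987ms (4)

note 5 onset = 8b = 3037.975ms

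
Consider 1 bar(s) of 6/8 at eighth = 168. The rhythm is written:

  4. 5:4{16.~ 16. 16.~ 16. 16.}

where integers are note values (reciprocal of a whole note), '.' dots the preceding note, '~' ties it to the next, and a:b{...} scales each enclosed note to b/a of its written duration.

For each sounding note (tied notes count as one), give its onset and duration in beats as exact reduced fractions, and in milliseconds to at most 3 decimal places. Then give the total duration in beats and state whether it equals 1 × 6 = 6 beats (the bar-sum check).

1) 0.0ms=0b +1071.429ms=3b
2) 1071.429ms=3b +428.571ms=6/5b
3) 1500.0ms=21/5b +428.571ms=6/5b
4) 1928.571ms=27/5b +214.286ms=3/5b
Σ=6b of 6 (168bpm 6/8) — PASS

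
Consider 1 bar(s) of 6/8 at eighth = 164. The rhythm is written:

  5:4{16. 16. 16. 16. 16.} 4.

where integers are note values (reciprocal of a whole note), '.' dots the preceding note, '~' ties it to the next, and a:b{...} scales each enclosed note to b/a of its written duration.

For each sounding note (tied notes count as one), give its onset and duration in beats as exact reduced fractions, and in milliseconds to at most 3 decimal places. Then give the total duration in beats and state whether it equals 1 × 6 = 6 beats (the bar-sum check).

1) 0.0ms=0b +219.512ms=3/5b
2) 219.512ms=3/5b +219.512ms=3/5b
3) 439.024ms=6/5b +219.512ms=3/5b
4) 658.537ms=9/5b +219.512ms=3/5b
5) 878.049ms=12/5b +219.512ms=3/5b
6) 1097.561ms=3b +1097.561ms=3b
Σ=6b of 6 (164bpm 6/8) — PASS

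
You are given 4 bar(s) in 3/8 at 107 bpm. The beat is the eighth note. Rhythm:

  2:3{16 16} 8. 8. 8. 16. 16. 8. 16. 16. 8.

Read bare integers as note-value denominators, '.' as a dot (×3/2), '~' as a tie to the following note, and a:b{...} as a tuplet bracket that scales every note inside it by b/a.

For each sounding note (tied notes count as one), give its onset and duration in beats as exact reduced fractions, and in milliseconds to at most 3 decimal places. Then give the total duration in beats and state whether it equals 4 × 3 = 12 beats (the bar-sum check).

1) 0.0ms=0b +420.561ms=3/4b
2) 420.561ms=3/4b +420.561ms=3/4b
3) 841.121ms=3/2b +841.121ms=3/2b
4) 1682.243ms=3b +841.121ms=3/2b
5) 2523.364ms=9/2b +841.121ms=3/2b
6) 3364.486ms=6b +420.561ms=3/4b
7) 3785.047ms=27/4b +420.561ms=3/4b
8) 4205.607ms=15/2b +841.121ms=3/2b
9) 5046.729ms=9b +420.561ms=3/4b
10) 5467.29ms=39/4b +420.561ms=3/4b
11) 5887.85ms=21/2b +841.121ms=3/2b
Σ=12b of 12 (107bpm 3/8) — PASS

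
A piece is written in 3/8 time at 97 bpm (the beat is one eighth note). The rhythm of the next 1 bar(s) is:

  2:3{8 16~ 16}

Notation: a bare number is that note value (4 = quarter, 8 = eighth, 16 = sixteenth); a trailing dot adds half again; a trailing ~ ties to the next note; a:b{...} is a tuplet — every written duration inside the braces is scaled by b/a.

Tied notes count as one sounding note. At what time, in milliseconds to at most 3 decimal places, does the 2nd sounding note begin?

1. 0.0ms @ 0 + 927.835ms (3/2)
2. 927.835ms @ 3/2 + 927.835ms (3/2)

note 2 onset = 3/2b = 927.835ms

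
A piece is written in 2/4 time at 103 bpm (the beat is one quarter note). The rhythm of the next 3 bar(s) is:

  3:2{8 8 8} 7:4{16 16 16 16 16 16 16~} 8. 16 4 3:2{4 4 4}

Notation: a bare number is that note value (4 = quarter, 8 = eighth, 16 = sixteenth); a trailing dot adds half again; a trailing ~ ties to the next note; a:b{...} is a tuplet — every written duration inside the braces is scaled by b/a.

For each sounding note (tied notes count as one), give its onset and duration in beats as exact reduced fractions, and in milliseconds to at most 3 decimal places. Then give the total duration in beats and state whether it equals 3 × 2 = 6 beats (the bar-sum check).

1) 0.0ms=0b +194.175ms=1/3b
2) 194.175ms=1/3b +194.175ms=1/3b
3) 388.35ms=2/3b +194.175ms=1/3b
4) 582.524ms=1b +83.218ms=1/7b
5) 665.742ms=8/7b +83.218ms=1/7b
6) 748.96ms=9/7b +83.218ms=1/7b
7) 832.178ms=10/7b +83.218ms=1/7b
8) 915.395ms=11/7b +83.218ms=1/7b
9) 998.613ms=12/7b +83.218ms=1/7b
10) 1081.831ms=13/7b +520.111ms=25/28b
11) 1601.942ms=11/4b +145.631ms=1/4b
12) 1747.573ms=3b +582.524ms=1b
13) 2330.097ms=4b +388.35ms=2/3b
14) 2718.447ms=14/3b +388.35ms=2/3b
15) 3106.796ms=16/3b +388.35ms=2/3b
Σ=6b of 6 (103bpm 2/4) — PASS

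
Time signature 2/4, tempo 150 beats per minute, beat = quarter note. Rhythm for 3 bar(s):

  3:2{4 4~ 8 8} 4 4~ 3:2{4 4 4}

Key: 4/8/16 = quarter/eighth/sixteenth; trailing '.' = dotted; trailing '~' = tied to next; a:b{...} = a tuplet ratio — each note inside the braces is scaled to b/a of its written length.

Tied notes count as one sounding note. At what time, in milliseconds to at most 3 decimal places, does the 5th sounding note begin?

1. 0.0ms @ 0 + 266.667ms (2/3)
2. 266.667ms @ 2/3 + 400.0ms (1)
3. 666.667ms @ 5/3 + 133.333ms (1/3)
4. 800.0ms @ 2 + 400.0ms (1)
5. 1200.0ms @ 3 + 666.667ms (5/3)
6. 1866.667ms @ 14/3 + 266.667ms (2/3)
7. 2133.333ms @ 16/3 + 266.667ms (2/3)

note 5 onset = 3b = 1200.0ms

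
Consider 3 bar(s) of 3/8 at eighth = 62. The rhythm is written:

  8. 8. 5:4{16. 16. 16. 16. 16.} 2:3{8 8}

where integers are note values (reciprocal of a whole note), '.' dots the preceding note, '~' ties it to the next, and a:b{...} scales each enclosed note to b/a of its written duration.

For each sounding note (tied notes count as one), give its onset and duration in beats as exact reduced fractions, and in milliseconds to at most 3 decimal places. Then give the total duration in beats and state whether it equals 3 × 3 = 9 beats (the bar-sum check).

1) 0.0ms=0b +1451.613ms=3/2b
2) 1451.613ms=3/2b +1451.613ms=3/2b
3) 2903.226ms=3b +580.645ms=3/5b
4) 3483.871ms=18/5b +580.645ms=3/5b
5) 4064.516ms=21/5b +580.645ms=3/5b
6) 4645.161ms=24/5b +580.645ms=3/5b
7) 5225.806ms=27/5b +580.645ms=3/5b
8) 5806.452ms=6b +1451.613ms=3/2b
9) 7258.065ms=15/2b +1451.613ms=3/2b
Σ=9b of 9 (62bpm 3/8) — PASS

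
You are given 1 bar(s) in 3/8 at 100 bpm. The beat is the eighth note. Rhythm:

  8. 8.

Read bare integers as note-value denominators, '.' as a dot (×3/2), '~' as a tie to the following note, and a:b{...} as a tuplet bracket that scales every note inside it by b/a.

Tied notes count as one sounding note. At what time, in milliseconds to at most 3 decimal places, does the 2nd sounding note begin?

1. 0.0ms @ 0 + 900.0ms (3/2)
2. 900.0ms @ 3/2 + 900.0ms (3/2)

note 2 onset = 3/2b = 900.0ms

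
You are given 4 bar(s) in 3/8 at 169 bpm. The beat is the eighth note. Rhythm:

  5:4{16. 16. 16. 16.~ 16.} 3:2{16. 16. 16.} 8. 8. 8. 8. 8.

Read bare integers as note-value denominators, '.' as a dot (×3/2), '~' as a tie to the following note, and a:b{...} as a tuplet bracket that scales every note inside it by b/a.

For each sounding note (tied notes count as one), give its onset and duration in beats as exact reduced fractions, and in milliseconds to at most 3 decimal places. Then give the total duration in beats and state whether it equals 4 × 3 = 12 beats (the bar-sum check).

1) 0.0ms=0b +213.018ms=3/5b
2) 213.018ms=3/5b +213.018ms=3/5b
3) 426.036ms=6/5b +213.018ms=3/5b
4) 639.053ms=9/5b +426.036ms=6/5b
5) 1065.089ms=3b +177.515ms=1/2b
6) 1242.604ms=7/2b +177.515ms=1/2b
7) 1420.118ms=4b +177.515ms=1/2b
8) 1597.633ms=9/2b +532.544ms=3/2b
9) 2130.178ms=6b +532.544ms=3/2b
10) 2662.722ms=15/2b +532.544ms=3/2b
11) 3195.266ms=9b +532.544ms=3/2b
12) 3727.811ms=21/2b +532.544ms=3/2b
Σ=12b of 12 (169bpm 3/8) — PASS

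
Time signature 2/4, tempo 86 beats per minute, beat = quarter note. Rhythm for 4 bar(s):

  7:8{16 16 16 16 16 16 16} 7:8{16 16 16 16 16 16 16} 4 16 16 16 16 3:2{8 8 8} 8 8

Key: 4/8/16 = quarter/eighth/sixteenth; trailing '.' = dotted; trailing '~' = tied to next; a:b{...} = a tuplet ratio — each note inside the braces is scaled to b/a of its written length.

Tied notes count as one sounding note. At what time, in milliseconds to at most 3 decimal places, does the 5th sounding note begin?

1. 0.0ms @ 0 + 199.336ms (2/7)
2. 199.336ms @ 2/7 + 199.336ms (2/7)
3. 398.671ms @ 4/7 + 199.336ms (2/7)
4. 598.007ms @ 6/7 + 199.336ms (2/7)
5. 797.342ms @ 8/7 + 199.336ms (2/7)
6. 996.678ms @ 10/7 + 199.336ms (2/7)
7. 1196.013ms @ 12/7 + 199.336ms (2/7)
8. 1395.349ms @ 2 + 199.336ms (2/7)
9. 1594.684ms @ 16/7 + 199.336ms (2/7)
10. 1794.02ms @ 18/7 + 199.336ms (2/7)
11. 1993.355ms @ 20/7 + 199.336ms (2/7)
12. 2192.691ms @ 22/7 + 199.336ms (2/7)
13. 2392.027ms @ 24/7 + 199.336ms (2/7)
14. 2591.362ms @ 26/7 + 199.336ms (2/7)
15. 2790.698ms @ 4 + 697.674ms (1)
16. 3488.372ms @ 5 + 174.419ms (1/4)
17. 3662.791ms @ 21/4 + 174.419ms (1/4)
18. 3837.209ms @ 11/2 + 174.419ms (1/4)
19. 4011.628ms @ 23/4 + 174.419ms (1/4)
20. 4186.047ms @ 6 + 232.558ms (1/3)
21. 4418.605ms @ 19/3 + 232.558ms (1/3)
22. 4651.163ms @ 20/3 + 232.558ms (1/3)
23. 4883.721ms @ 7 + 348.837ms (1/2)
24. 5232.558ms @ 15/2 + 348.837ms (1/2)

note 5 onset = 8/7b = 797.342ms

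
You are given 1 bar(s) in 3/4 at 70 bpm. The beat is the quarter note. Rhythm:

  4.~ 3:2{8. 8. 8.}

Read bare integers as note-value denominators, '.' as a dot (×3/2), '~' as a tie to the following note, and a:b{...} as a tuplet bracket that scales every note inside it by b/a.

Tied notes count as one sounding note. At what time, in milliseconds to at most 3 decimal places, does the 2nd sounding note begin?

note 2 onset = 2b = 1714.286ms

1. 0.0ms @ 0 + 1714.286ms (2)
2. 1714.286ms @ 2 + 428.571ms (1/2)
3. 2142.857ms @ 5/2 + 428.571ms (1/2)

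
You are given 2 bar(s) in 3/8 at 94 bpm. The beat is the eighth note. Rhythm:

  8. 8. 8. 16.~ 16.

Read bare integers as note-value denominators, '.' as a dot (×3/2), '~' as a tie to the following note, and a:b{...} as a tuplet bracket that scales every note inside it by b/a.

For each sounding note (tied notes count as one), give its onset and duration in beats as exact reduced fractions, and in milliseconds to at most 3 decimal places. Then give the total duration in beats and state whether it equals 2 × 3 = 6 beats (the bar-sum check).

1) 0.0ms=0b +957.447ms=3/2b
2) 957.447ms=3/2b +957.447ms=3/2b
3) 1914.894ms=3b +957.447ms=3/2b
4) 2872.34ms=9/2b +957.447ms=3/2b
Σ=6b of 6 (94bpm 3/8) — PASS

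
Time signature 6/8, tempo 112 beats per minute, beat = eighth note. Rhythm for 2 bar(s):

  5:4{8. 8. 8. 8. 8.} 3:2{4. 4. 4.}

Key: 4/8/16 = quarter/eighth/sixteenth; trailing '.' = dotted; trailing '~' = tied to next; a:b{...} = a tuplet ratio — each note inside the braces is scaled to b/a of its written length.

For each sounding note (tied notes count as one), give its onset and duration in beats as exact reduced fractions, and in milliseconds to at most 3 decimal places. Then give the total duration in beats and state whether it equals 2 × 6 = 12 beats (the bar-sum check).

1) 0.0ms=0b +642.857ms=6/5b
2) 642.857ms=6/5b +642.857ms=6/5b
3) 1285.714ms=12/5b +642.857ms=6/5b
4) 1928.571ms=18/5b +642.857ms=6/5b
5) 2571.429ms=24/5b +642.857ms=6/5b
6) 3214.286ms=6b +1071.429ms=2b
7) 4285.714ms=8b +1071.429ms=2b
8) 5357.143ms=10b +1071.429ms=2b
Σ=12b of 12 (112bpm 6/8) — PASS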